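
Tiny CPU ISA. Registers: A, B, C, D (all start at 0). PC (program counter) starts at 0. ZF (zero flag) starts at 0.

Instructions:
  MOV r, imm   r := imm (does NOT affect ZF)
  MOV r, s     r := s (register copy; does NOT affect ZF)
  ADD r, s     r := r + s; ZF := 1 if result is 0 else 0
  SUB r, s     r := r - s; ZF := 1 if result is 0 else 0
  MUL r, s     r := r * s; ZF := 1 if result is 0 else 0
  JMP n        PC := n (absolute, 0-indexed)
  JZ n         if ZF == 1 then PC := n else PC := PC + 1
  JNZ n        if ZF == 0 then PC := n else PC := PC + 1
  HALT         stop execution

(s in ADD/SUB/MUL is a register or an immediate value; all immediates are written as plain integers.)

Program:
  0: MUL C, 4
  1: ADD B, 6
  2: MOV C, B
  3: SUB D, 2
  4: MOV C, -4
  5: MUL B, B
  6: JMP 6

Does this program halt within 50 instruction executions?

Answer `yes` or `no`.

Step 1: PC=0 exec 'MUL C, 4'. After: A=0 B=0 C=0 D=0 ZF=1 PC=1
Step 2: PC=1 exec 'ADD B, 6'. After: A=0 B=6 C=0 D=0 ZF=0 PC=2
Step 3: PC=2 exec 'MOV C, B'. After: A=0 B=6 C=6 D=0 ZF=0 PC=3
Step 4: PC=3 exec 'SUB D, 2'. After: A=0 B=6 C=6 D=-2 ZF=0 PC=4
Step 5: PC=4 exec 'MOV C, -4'. After: A=0 B=6 C=-4 D=-2 ZF=0 PC=5
Step 6: PC=5 exec 'MUL B, B'. After: A=0 B=36 C=-4 D=-2 ZF=0 PC=6
Step 7: PC=6 exec 'JMP 6'. After: A=0 B=36 C=-4 D=-2 ZF=0 PC=6
State after step 7 equals state after step 6: the program is in a cycle of length 1 and will never halt.

Answer: no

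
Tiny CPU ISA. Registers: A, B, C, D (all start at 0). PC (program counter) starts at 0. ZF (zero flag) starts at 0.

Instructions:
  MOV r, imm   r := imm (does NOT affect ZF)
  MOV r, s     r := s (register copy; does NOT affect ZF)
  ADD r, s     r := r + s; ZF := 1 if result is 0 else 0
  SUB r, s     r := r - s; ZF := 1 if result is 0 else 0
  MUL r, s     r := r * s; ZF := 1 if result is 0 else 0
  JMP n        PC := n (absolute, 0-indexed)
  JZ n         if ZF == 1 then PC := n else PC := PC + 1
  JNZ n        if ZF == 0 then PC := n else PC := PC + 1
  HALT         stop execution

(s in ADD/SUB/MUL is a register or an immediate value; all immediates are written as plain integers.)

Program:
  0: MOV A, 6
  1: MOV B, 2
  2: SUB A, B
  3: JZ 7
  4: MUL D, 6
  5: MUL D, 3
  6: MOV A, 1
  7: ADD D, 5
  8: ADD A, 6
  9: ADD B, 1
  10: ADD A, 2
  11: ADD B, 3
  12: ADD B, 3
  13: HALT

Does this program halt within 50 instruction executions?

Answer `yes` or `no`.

Step 1: PC=0 exec 'MOV A, 6'. After: A=6 B=0 C=0 D=0 ZF=0 PC=1
Step 2: PC=1 exec 'MOV B, 2'. After: A=6 B=2 C=0 D=0 ZF=0 PC=2
Step 3: PC=2 exec 'SUB A, B'. After: A=4 B=2 C=0 D=0 ZF=0 PC=3
Step 4: PC=3 exec 'JZ 7'. After: A=4 B=2 C=0 D=0 ZF=0 PC=4
Step 5: PC=4 exec 'MUL D, 6'. After: A=4 B=2 C=0 D=0 ZF=1 PC=5
Step 6: PC=5 exec 'MUL D, 3'. After: A=4 B=2 C=0 D=0 ZF=1 PC=6
Step 7: PC=6 exec 'MOV A, 1'. After: A=1 B=2 C=0 D=0 ZF=1 PC=7
Step 8: PC=7 exec 'ADD D, 5'. After: A=1 B=2 C=0 D=5 ZF=0 PC=8
Step 9: PC=8 exec 'ADD A, 6'. After: A=7 B=2 C=0 D=5 ZF=0 PC=9
Step 10: PC=9 exec 'ADD B, 1'. After: A=7 B=3 C=0 D=5 ZF=0 PC=10
Step 11: PC=10 exec 'ADD A, 2'. After: A=9 B=3 C=0 D=5 ZF=0 PC=11
Step 12: PC=11 exec 'ADD B, 3'. After: A=9 B=6 C=0 D=5 ZF=0 PC=12
Step 13: PC=12 exec 'ADD B, 3'. After: A=9 B=9 C=0 D=5 ZF=0 PC=13
Step 14: PC=13 exec 'HALT'. After: A=9 B=9 C=0 D=5 ZF=0 PC=13 HALTED

Answer: yes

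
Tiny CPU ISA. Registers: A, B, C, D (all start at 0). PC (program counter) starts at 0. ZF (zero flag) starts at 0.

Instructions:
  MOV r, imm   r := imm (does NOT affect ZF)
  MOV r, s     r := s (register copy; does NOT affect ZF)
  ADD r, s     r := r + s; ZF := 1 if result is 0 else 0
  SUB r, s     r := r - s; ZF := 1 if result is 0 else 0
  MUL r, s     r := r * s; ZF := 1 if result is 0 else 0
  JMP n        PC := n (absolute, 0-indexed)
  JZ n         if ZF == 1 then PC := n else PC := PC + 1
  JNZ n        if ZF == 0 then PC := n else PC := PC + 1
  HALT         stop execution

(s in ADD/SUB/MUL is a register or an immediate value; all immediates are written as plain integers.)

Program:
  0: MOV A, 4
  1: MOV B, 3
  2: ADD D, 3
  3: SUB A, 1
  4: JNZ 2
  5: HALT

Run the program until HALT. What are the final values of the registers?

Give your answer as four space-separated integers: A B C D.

Answer: 0 3 0 12

Derivation:
Step 1: PC=0 exec 'MOV A, 4'. After: A=4 B=0 C=0 D=0 ZF=0 PC=1
Step 2: PC=1 exec 'MOV B, 3'. After: A=4 B=3 C=0 D=0 ZF=0 PC=2
Step 3: PC=2 exec 'ADD D, 3'. After: A=4 B=3 C=0 D=3 ZF=0 PC=3
Step 4: PC=3 exec 'SUB A, 1'. After: A=3 B=3 C=0 D=3 ZF=0 PC=4
Step 5: PC=4 exec 'JNZ 2'. After: A=3 B=3 C=0 D=3 ZF=0 PC=2
Step 6: PC=2 exec 'ADD D, 3'. After: A=3 B=3 C=0 D=6 ZF=0 PC=3
Step 7: PC=3 exec 'SUB A, 1'. After: A=2 B=3 C=0 D=6 ZF=0 PC=4
Step 8: PC=4 exec 'JNZ 2'. After: A=2 B=3 C=0 D=6 ZF=0 PC=2
Step 9: PC=2 exec 'ADD D, 3'. After: A=2 B=3 C=0 D=9 ZF=0 PC=3
Step 10: PC=3 exec 'SUB A, 1'. After: A=1 B=3 C=0 D=9 ZF=0 PC=4
Step 11: PC=4 exec 'JNZ 2'. After: A=1 B=3 C=0 D=9 ZF=0 PC=2
Step 12: PC=2 exec 'ADD D, 3'. After: A=1 B=3 C=0 D=12 ZF=0 PC=3
Step 13: PC=3 exec 'SUB A, 1'. After: A=0 B=3 C=0 D=12 ZF=1 PC=4
Step 14: PC=4 exec 'JNZ 2'. After: A=0 B=3 C=0 D=12 ZF=1 PC=5
Step 15: PC=5 exec 'HALT'. After: A=0 B=3 C=0 D=12 ZF=1 PC=5 HALTED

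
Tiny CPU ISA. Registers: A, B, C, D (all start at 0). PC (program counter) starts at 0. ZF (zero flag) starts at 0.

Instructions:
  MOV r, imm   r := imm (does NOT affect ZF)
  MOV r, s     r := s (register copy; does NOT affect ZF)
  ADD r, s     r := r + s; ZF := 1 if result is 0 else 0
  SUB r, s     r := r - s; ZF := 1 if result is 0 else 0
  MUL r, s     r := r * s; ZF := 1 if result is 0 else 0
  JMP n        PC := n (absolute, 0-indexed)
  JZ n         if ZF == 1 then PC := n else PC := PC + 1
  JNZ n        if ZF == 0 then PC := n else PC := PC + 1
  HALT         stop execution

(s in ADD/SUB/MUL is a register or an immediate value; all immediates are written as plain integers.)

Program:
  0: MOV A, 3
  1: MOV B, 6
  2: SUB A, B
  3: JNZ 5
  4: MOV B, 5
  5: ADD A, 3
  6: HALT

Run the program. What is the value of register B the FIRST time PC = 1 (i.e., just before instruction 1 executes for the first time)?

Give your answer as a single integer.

Step 1: PC=0 exec 'MOV A, 3'. After: A=3 B=0 C=0 D=0 ZF=0 PC=1
First time PC=1: B=0

0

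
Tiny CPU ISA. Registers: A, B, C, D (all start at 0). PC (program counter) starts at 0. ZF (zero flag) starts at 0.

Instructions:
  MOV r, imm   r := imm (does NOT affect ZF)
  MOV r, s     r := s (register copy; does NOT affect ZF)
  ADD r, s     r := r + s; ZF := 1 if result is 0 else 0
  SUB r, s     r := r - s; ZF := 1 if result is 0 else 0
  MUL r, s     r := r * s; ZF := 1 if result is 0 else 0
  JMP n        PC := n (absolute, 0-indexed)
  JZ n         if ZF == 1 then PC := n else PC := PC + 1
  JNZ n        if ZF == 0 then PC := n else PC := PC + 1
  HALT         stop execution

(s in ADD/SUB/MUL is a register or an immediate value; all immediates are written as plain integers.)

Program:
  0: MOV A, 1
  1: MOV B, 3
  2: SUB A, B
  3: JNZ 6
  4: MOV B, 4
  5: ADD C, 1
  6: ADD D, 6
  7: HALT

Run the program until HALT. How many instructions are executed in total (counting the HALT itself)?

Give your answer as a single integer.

Step 1: PC=0 exec 'MOV A, 1'. After: A=1 B=0 C=0 D=0 ZF=0 PC=1
Step 2: PC=1 exec 'MOV B, 3'. After: A=1 B=3 C=0 D=0 ZF=0 PC=2
Step 3: PC=2 exec 'SUB A, B'. After: A=-2 B=3 C=0 D=0 ZF=0 PC=3
Step 4: PC=3 exec 'JNZ 6'. After: A=-2 B=3 C=0 D=0 ZF=0 PC=6
Step 5: PC=6 exec 'ADD D, 6'. After: A=-2 B=3 C=0 D=6 ZF=0 PC=7
Step 6: PC=7 exec 'HALT'. After: A=-2 B=3 C=0 D=6 ZF=0 PC=7 HALTED
Total instructions executed: 6

Answer: 6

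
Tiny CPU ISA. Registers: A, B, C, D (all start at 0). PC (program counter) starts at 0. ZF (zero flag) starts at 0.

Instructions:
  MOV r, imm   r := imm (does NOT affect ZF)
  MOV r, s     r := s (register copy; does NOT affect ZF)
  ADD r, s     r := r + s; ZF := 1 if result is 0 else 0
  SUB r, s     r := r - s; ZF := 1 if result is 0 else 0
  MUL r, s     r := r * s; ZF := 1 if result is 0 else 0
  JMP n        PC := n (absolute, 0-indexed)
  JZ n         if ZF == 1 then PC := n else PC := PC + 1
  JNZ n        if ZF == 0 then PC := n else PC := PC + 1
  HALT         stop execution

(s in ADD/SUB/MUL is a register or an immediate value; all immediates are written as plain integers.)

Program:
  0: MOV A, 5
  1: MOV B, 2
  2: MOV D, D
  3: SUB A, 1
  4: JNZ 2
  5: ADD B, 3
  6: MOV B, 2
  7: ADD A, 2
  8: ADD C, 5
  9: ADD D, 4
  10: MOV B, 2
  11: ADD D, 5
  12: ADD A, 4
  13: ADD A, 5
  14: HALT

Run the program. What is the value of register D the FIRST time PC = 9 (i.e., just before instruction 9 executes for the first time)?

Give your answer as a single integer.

Step 1: PC=0 exec 'MOV A, 5'. After: A=5 B=0 C=0 D=0 ZF=0 PC=1
Step 2: PC=1 exec 'MOV B, 2'. After: A=5 B=2 C=0 D=0 ZF=0 PC=2
Step 3: PC=2 exec 'MOV D, D'. After: A=5 B=2 C=0 D=0 ZF=0 PC=3
Step 4: PC=3 exec 'SUB A, 1'. After: A=4 B=2 C=0 D=0 ZF=0 PC=4
Step 5: PC=4 exec 'JNZ 2'. After: A=4 B=2 C=0 D=0 ZF=0 PC=2
Step 6: PC=2 exec 'MOV D, D'. After: A=4 B=2 C=0 D=0 ZF=0 PC=3
Step 7: PC=3 exec 'SUB A, 1'. After: A=3 B=2 C=0 D=0 ZF=0 PC=4
Step 8: PC=4 exec 'JNZ 2'. After: A=3 B=2 C=0 D=0 ZF=0 PC=2
Step 9: PC=2 exec 'MOV D, D'. After: A=3 B=2 C=0 D=0 ZF=0 PC=3
Step 10: PC=3 exec 'SUB A, 1'. After: A=2 B=2 C=0 D=0 ZF=0 PC=4
Step 11: PC=4 exec 'JNZ 2'. After: A=2 B=2 C=0 D=0 ZF=0 PC=2
Step 12: PC=2 exec 'MOV D, D'. After: A=2 B=2 C=0 D=0 ZF=0 PC=3
Step 13: PC=3 exec 'SUB A, 1'. After: A=1 B=2 C=0 D=0 ZF=0 PC=4
Step 14: PC=4 exec 'JNZ 2'. After: A=1 B=2 C=0 D=0 ZF=0 PC=2
Step 15: PC=2 exec 'MOV D, D'. After: A=1 B=2 C=0 D=0 ZF=0 PC=3
Step 16: PC=3 exec 'SUB A, 1'. After: A=0 B=2 C=0 D=0 ZF=1 PC=4
Step 17: PC=4 exec 'JNZ 2'. After: A=0 B=2 C=0 D=0 ZF=1 PC=5
Step 18: PC=5 exec 'ADD B, 3'. After: A=0 B=5 C=0 D=0 ZF=0 PC=6
Step 19: PC=6 exec 'MOV B, 2'. After: A=0 B=2 C=0 D=0 ZF=0 PC=7
Step 20: PC=7 exec 'ADD A, 2'. After: A=2 B=2 C=0 D=0 ZF=0 PC=8
Step 21: PC=8 exec 'ADD C, 5'. After: A=2 B=2 C=5 D=0 ZF=0 PC=9
First time PC=9: D=0

0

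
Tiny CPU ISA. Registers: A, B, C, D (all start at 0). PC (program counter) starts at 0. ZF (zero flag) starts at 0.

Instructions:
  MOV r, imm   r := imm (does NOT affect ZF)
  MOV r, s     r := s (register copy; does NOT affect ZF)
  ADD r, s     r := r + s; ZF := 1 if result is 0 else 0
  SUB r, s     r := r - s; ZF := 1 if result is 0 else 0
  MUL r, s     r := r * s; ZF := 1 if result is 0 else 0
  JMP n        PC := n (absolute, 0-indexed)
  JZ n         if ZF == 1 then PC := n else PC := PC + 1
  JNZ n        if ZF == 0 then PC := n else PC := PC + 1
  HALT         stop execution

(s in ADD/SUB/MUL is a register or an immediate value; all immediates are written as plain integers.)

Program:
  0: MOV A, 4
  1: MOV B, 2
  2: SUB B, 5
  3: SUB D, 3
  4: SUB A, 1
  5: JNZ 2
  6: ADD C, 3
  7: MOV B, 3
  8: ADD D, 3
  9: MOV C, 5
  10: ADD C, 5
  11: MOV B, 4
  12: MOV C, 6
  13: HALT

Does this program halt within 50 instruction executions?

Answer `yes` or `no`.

Step 1: PC=0 exec 'MOV A, 4'. After: A=4 B=0 C=0 D=0 ZF=0 PC=1
Step 2: PC=1 exec 'MOV B, 2'. After: A=4 B=2 C=0 D=0 ZF=0 PC=2
Step 3: PC=2 exec 'SUB B, 5'. After: A=4 B=-3 C=0 D=0 ZF=0 PC=3
Step 4: PC=3 exec 'SUB D, 3'. After: A=4 B=-3 C=0 D=-3 ZF=0 PC=4
Step 5: PC=4 exec 'SUB A, 1'. After: A=3 B=-3 C=0 D=-3 ZF=0 PC=5
Step 6: PC=5 exec 'JNZ 2'. After: A=3 B=-3 C=0 D=-3 ZF=0 PC=2
Step 7: PC=2 exec 'SUB B, 5'. After: A=3 B=-8 C=0 D=-3 ZF=0 PC=3
Step 8: PC=3 exec 'SUB D, 3'. After: A=3 B=-8 C=0 D=-6 ZF=0 PC=4
Step 9: PC=4 exec 'SUB A, 1'. After: A=2 B=-8 C=0 D=-6 ZF=0 PC=5
Step 10: PC=5 exec 'JNZ 2'. After: A=2 B=-8 C=0 D=-6 ZF=0 PC=2
Step 11: PC=2 exec 'SUB B, 5'. After: A=2 B=-13 C=0 D=-6 ZF=0 PC=3
Step 12: PC=3 exec 'SUB D, 3'. After: A=2 B=-13 C=0 D=-9 ZF=0 PC=4
Step 13: PC=4 exec 'SUB A, 1'. After: A=1 B=-13 C=0 D=-9 ZF=0 PC=5
Step 14: PC=5 exec 'JNZ 2'. After: A=1 B=-13 C=0 D=-9 ZF=0 PC=2
Step 15: PC=2 exec 'SUB B, 5'. After: A=1 B=-18 C=0 D=-9 ZF=0 PC=3
Step 16: PC=3 exec 'SUB D, 3'. After: A=1 B=-18 C=0 D=-12 ZF=0 PC=4
Step 17: PC=4 exec 'SUB A, 1'. After: A=0 B=-18 C=0 D=-12 ZF=1 PC=5
Step 18: PC=5 exec 'JNZ 2'. After: A=0 B=-18 C=0 D=-12 ZF=1 PC=6
Step 19: PC=6 exec 'ADD C, 3'. After: A=0 B=-18 C=3 D=-12 ZF=0 PC=7
Step 20: PC=7 exec 'MOV B, 3'. After: A=0 B=3 C=3 D=-12 ZF=0 PC=8
Step 21: PC=8 exec 'ADD D, 3'. After: A=0 B=3 C=3 D=-9 ZF=0 PC=9
Step 22: PC=9 exec 'MOV C, 5'. After: A=0 B=3 C=5 D=-9 ZF=0 PC=10
Step 23: PC=10 exec 'ADD C, 5'. After: A=0 B=3 C=10 D=-9 ZF=0 PC=11
Step 24: PC=11 exec 'MOV B, 4'. After: A=0 B=4 C=10 D=-9 ZF=0 PC=12
Step 25: PC=12 exec 'MOV C, 6'. After: A=0 B=4 C=6 D=-9 ZF=0 PC=13
Step 26: PC=13 exec 'HALT'. After: A=0 B=4 C=6 D=-9 ZF=0 PC=13 HALTED

Answer: yes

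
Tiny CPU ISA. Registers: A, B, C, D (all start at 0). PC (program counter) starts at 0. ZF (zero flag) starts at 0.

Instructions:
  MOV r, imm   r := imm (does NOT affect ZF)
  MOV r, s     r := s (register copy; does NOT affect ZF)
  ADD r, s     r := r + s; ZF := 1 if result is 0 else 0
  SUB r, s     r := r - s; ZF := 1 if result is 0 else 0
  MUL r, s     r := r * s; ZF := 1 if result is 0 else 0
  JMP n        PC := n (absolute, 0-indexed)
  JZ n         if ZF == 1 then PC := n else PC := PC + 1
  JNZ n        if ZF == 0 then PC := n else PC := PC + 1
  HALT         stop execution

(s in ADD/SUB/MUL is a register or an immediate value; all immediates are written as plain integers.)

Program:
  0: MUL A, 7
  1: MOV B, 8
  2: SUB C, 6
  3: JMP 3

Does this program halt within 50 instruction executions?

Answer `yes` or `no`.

Answer: no

Derivation:
Step 1: PC=0 exec 'MUL A, 7'. After: A=0 B=0 C=0 D=0 ZF=1 PC=1
Step 2: PC=1 exec 'MOV B, 8'. After: A=0 B=8 C=0 D=0 ZF=1 PC=2
Step 3: PC=2 exec 'SUB C, 6'. After: A=0 B=8 C=-6 D=0 ZF=0 PC=3
Step 4: PC=3 exec 'JMP 3'. After: A=0 B=8 C=-6 D=0 ZF=0 PC=3
State after step 4 equals state after step 3: the program is in a cycle of length 1 and will never halt.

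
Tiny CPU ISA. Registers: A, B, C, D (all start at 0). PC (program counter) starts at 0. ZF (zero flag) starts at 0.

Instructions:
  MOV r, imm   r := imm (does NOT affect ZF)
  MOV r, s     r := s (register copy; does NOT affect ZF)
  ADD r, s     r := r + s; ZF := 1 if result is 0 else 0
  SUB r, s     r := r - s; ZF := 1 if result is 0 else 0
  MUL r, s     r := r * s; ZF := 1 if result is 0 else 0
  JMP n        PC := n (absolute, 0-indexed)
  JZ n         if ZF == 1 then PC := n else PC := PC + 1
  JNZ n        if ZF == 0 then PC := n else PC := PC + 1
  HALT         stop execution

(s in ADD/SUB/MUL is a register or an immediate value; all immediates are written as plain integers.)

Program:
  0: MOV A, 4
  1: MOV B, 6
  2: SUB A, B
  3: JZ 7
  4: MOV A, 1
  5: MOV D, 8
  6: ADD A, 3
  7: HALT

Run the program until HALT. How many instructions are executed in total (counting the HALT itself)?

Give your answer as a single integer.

Step 1: PC=0 exec 'MOV A, 4'. After: A=4 B=0 C=0 D=0 ZF=0 PC=1
Step 2: PC=1 exec 'MOV B, 6'. After: A=4 B=6 C=0 D=0 ZF=0 PC=2
Step 3: PC=2 exec 'SUB A, B'. After: A=-2 B=6 C=0 D=0 ZF=0 PC=3
Step 4: PC=3 exec 'JZ 7'. After: A=-2 B=6 C=0 D=0 ZF=0 PC=4
Step 5: PC=4 exec 'MOV A, 1'. After: A=1 B=6 C=0 D=0 ZF=0 PC=5
Step 6: PC=5 exec 'MOV D, 8'. After: A=1 B=6 C=0 D=8 ZF=0 PC=6
Step 7: PC=6 exec 'ADD A, 3'. After: A=4 B=6 C=0 D=8 ZF=0 PC=7
Step 8: PC=7 exec 'HALT'. After: A=4 B=6 C=0 D=8 ZF=0 PC=7 HALTED
Total instructions executed: 8

Answer: 8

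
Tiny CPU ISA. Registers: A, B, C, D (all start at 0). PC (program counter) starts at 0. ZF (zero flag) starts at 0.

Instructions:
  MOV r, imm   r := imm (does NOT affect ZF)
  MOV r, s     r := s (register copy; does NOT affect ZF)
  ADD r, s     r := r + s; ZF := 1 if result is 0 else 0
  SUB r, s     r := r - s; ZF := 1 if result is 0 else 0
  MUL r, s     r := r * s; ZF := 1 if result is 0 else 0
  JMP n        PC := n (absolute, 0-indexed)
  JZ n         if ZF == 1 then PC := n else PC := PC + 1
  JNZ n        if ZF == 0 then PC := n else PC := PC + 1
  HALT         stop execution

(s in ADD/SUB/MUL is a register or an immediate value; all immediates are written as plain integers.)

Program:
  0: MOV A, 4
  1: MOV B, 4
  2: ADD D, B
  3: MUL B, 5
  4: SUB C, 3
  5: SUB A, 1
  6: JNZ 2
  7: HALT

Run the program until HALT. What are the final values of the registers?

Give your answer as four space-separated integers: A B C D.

Step 1: PC=0 exec 'MOV A, 4'. After: A=4 B=0 C=0 D=0 ZF=0 PC=1
Step 2: PC=1 exec 'MOV B, 4'. After: A=4 B=4 C=0 D=0 ZF=0 PC=2
Step 3: PC=2 exec 'ADD D, B'. After: A=4 B=4 C=0 D=4 ZF=0 PC=3
Step 4: PC=3 exec 'MUL B, 5'. After: A=4 B=20 C=0 D=4 ZF=0 PC=4
Step 5: PC=4 exec 'SUB C, 3'. After: A=4 B=20 C=-3 D=4 ZF=0 PC=5
Step 6: PC=5 exec 'SUB A, 1'. After: A=3 B=20 C=-3 D=4 ZF=0 PC=6
Step 7: PC=6 exec 'JNZ 2'. After: A=3 B=20 C=-3 D=4 ZF=0 PC=2
Step 8: PC=2 exec 'ADD D, B'. After: A=3 B=20 C=-3 D=24 ZF=0 PC=3
Step 9: PC=3 exec 'MUL B, 5'. After: A=3 B=100 C=-3 D=24 ZF=0 PC=4
Step 10: PC=4 exec 'SUB C, 3'. After: A=3 B=100 C=-6 D=24 ZF=0 PC=5
Step 11: PC=5 exec 'SUB A, 1'. After: A=2 B=100 C=-6 D=24 ZF=0 PC=6
Step 12: PC=6 exec 'JNZ 2'. After: A=2 B=100 C=-6 D=24 ZF=0 PC=2
Step 13: PC=2 exec 'ADD D, B'. After: A=2 B=100 C=-6 D=124 ZF=0 PC=3
Step 14: PC=3 exec 'MUL B, 5'. After: A=2 B=500 C=-6 D=124 ZF=0 PC=4
Step 15: PC=4 exec 'SUB C, 3'. After: A=2 B=500 C=-9 D=124 ZF=0 PC=5
Step 16: PC=5 exec 'SUB A, 1'. After: A=1 B=500 C=-9 D=124 ZF=0 PC=6
Step 17: PC=6 exec 'JNZ 2'. After: A=1 B=500 C=-9 D=124 ZF=0 PC=2
Step 18: PC=2 exec 'ADD D, B'. After: A=1 B=500 C=-9 D=624 ZF=0 PC=3
Step 19: PC=3 exec 'MUL B, 5'. After: A=1 B=2500 C=-9 D=624 ZF=0 PC=4
Step 20: PC=4 exec 'SUB C, 3'. After: A=1 B=2500 C=-12 D=624 ZF=0 PC=5
Step 21: PC=5 exec 'SUB A, 1'. After: A=0 B=2500 C=-12 D=624 ZF=1 PC=6
Step 22: PC=6 exec 'JNZ 2'. After: A=0 B=2500 C=-12 D=624 ZF=1 PC=7
Step 23: PC=7 exec 'HALT'. After: A=0 B=2500 C=-12 D=624 ZF=1 PC=7 HALTED

Answer: 0 2500 -12 624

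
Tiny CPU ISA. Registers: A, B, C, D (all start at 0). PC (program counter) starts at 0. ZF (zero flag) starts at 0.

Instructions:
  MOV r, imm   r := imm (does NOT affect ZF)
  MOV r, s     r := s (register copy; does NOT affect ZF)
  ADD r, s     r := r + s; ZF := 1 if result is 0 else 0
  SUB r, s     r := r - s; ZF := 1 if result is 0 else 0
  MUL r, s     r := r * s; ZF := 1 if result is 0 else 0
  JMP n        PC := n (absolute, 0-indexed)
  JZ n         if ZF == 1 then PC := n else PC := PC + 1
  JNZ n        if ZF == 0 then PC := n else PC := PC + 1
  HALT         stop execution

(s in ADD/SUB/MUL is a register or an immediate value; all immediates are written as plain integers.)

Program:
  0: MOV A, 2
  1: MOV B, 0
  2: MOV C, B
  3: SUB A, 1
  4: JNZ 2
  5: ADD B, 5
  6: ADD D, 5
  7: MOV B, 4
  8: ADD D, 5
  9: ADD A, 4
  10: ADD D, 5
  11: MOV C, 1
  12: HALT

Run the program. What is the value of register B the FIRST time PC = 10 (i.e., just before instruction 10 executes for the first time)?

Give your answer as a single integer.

Step 1: PC=0 exec 'MOV A, 2'. After: A=2 B=0 C=0 D=0 ZF=0 PC=1
Step 2: PC=1 exec 'MOV B, 0'. After: A=2 B=0 C=0 D=0 ZF=0 PC=2
Step 3: PC=2 exec 'MOV C, B'. After: A=2 B=0 C=0 D=0 ZF=0 PC=3
Step 4: PC=3 exec 'SUB A, 1'. After: A=1 B=0 C=0 D=0 ZF=0 PC=4
Step 5: PC=4 exec 'JNZ 2'. After: A=1 B=0 C=0 D=0 ZF=0 PC=2
Step 6: PC=2 exec 'MOV C, B'. After: A=1 B=0 C=0 D=0 ZF=0 PC=3
Step 7: PC=3 exec 'SUB A, 1'. After: A=0 B=0 C=0 D=0 ZF=1 PC=4
Step 8: PC=4 exec 'JNZ 2'. After: A=0 B=0 C=0 D=0 ZF=1 PC=5
Step 9: PC=5 exec 'ADD B, 5'. After: A=0 B=5 C=0 D=0 ZF=0 PC=6
Step 10: PC=6 exec 'ADD D, 5'. After: A=0 B=5 C=0 D=5 ZF=0 PC=7
Step 11: PC=7 exec 'MOV B, 4'. After: A=0 B=4 C=0 D=5 ZF=0 PC=8
Step 12: PC=8 exec 'ADD D, 5'. After: A=0 B=4 C=0 D=10 ZF=0 PC=9
Step 13: PC=9 exec 'ADD A, 4'. After: A=4 B=4 C=0 D=10 ZF=0 PC=10
First time PC=10: B=4

4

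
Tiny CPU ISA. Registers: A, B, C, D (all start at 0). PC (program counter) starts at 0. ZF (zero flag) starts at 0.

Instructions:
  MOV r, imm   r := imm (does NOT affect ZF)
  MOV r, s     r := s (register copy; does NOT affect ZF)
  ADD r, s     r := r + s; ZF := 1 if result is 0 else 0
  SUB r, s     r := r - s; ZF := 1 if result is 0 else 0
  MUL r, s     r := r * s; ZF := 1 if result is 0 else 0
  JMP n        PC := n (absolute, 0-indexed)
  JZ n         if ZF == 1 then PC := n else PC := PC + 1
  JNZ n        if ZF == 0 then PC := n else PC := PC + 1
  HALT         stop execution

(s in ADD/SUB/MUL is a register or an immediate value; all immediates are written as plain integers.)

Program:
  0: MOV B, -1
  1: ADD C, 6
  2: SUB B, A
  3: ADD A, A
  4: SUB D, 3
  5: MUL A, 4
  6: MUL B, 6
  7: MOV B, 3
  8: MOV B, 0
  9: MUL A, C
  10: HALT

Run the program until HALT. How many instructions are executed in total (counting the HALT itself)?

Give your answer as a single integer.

Step 1: PC=0 exec 'MOV B, -1'. After: A=0 B=-1 C=0 D=0 ZF=0 PC=1
Step 2: PC=1 exec 'ADD C, 6'. After: A=0 B=-1 C=6 D=0 ZF=0 PC=2
Step 3: PC=2 exec 'SUB B, A'. After: A=0 B=-1 C=6 D=0 ZF=0 PC=3
Step 4: PC=3 exec 'ADD A, A'. After: A=0 B=-1 C=6 D=0 ZF=1 PC=4
Step 5: PC=4 exec 'SUB D, 3'. After: A=0 B=-1 C=6 D=-3 ZF=0 PC=5
Step 6: PC=5 exec 'MUL A, 4'. After: A=0 B=-1 C=6 D=-3 ZF=1 PC=6
Step 7: PC=6 exec 'MUL B, 6'. After: A=0 B=-6 C=6 D=-3 ZF=0 PC=7
Step 8: PC=7 exec 'MOV B, 3'. After: A=0 B=3 C=6 D=-3 ZF=0 PC=8
Step 9: PC=8 exec 'MOV B, 0'. After: A=0 B=0 C=6 D=-3 ZF=0 PC=9
Step 10: PC=9 exec 'MUL A, C'. After: A=0 B=0 C=6 D=-3 ZF=1 PC=10
Step 11: PC=10 exec 'HALT'. After: A=0 B=0 C=6 D=-3 ZF=1 PC=10 HALTED
Total instructions executed: 11

Answer: 11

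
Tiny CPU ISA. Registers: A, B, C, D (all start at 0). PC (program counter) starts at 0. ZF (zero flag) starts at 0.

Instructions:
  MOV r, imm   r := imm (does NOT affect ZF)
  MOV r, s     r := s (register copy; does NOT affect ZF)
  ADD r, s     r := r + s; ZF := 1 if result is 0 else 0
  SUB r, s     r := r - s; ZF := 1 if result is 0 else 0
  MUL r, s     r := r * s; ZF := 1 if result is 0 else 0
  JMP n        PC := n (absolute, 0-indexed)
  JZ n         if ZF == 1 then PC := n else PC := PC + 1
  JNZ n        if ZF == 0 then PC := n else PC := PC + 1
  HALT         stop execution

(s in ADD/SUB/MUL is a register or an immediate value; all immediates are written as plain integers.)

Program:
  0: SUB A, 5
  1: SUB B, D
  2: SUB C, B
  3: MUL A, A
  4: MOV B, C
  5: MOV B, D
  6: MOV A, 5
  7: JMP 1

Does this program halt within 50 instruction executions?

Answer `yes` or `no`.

Step 1: PC=0 exec 'SUB A, 5'. After: A=-5 B=0 C=0 D=0 ZF=0 PC=1
Step 2: PC=1 exec 'SUB B, D'. After: A=-5 B=0 C=0 D=0 ZF=1 PC=2
Step 3: PC=2 exec 'SUB C, B'. After: A=-5 B=0 C=0 D=0 ZF=1 PC=3
Step 4: PC=3 exec 'MUL A, A'. After: A=25 B=0 C=0 D=0 ZF=0 PC=4
Step 5: PC=4 exec 'MOV B, C'. After: A=25 B=0 C=0 D=0 ZF=0 PC=5
Step 6: PC=5 exec 'MOV B, D'. After: A=25 B=0 C=0 D=0 ZF=0 PC=6
Step 7: PC=6 exec 'MOV A, 5'. After: A=5 B=0 C=0 D=0 ZF=0 PC=7
Step 8: PC=7 exec 'JMP 1'. After: A=5 B=0 C=0 D=0 ZF=0 PC=1
Step 9: PC=1 exec 'SUB B, D'. After: A=5 B=0 C=0 D=0 ZF=1 PC=2
Step 10: PC=2 exec 'SUB C, B'. After: A=5 B=0 C=0 D=0 ZF=1 PC=3
Step 11: PC=3 exec 'MUL A, A'. After: A=25 B=0 C=0 D=0 ZF=0 PC=4
State after step 11 equals state after step 4: the program is in a cycle of length 7 and will never halt.

Answer: no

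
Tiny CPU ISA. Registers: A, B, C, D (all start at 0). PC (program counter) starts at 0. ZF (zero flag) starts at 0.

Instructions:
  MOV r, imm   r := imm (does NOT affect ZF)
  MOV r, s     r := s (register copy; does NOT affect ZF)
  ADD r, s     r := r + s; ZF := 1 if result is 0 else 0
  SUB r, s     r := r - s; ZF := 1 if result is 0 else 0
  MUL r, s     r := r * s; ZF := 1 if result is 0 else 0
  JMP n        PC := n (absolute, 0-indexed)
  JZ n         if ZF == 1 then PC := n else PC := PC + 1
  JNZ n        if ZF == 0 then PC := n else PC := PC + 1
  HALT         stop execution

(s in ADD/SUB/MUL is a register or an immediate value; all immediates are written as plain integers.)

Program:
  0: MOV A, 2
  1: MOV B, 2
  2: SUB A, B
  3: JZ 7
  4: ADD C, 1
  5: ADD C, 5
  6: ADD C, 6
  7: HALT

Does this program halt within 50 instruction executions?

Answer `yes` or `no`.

Answer: yes

Derivation:
Step 1: PC=0 exec 'MOV A, 2'. After: A=2 B=0 C=0 D=0 ZF=0 PC=1
Step 2: PC=1 exec 'MOV B, 2'. After: A=2 B=2 C=0 D=0 ZF=0 PC=2
Step 3: PC=2 exec 'SUB A, B'. After: A=0 B=2 C=0 D=0 ZF=1 PC=3
Step 4: PC=3 exec 'JZ 7'. After: A=0 B=2 C=0 D=0 ZF=1 PC=7
Step 5: PC=7 exec 'HALT'. After: A=0 B=2 C=0 D=0 ZF=1 PC=7 HALTED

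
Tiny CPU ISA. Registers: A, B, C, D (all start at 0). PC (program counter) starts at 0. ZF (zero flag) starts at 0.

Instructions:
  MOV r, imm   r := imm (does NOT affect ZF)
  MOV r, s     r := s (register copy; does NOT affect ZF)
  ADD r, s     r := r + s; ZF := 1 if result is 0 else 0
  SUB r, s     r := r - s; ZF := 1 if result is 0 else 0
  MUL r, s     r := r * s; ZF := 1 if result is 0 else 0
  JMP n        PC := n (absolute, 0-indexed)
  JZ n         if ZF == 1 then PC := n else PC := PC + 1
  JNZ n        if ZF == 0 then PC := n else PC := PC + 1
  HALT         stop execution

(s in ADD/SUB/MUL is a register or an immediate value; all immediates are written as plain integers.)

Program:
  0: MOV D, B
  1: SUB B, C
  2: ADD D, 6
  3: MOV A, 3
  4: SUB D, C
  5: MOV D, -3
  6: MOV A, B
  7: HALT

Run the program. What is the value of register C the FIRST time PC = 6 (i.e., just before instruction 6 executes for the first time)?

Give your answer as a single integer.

Step 1: PC=0 exec 'MOV D, B'. After: A=0 B=0 C=0 D=0 ZF=0 PC=1
Step 2: PC=1 exec 'SUB B, C'. After: A=0 B=0 C=0 D=0 ZF=1 PC=2
Step 3: PC=2 exec 'ADD D, 6'. After: A=0 B=0 C=0 D=6 ZF=0 PC=3
Step 4: PC=3 exec 'MOV A, 3'. After: A=3 B=0 C=0 D=6 ZF=0 PC=4
Step 5: PC=4 exec 'SUB D, C'. After: A=3 B=0 C=0 D=6 ZF=0 PC=5
Step 6: PC=5 exec 'MOV D, -3'. After: A=3 B=0 C=0 D=-3 ZF=0 PC=6
First time PC=6: C=0

0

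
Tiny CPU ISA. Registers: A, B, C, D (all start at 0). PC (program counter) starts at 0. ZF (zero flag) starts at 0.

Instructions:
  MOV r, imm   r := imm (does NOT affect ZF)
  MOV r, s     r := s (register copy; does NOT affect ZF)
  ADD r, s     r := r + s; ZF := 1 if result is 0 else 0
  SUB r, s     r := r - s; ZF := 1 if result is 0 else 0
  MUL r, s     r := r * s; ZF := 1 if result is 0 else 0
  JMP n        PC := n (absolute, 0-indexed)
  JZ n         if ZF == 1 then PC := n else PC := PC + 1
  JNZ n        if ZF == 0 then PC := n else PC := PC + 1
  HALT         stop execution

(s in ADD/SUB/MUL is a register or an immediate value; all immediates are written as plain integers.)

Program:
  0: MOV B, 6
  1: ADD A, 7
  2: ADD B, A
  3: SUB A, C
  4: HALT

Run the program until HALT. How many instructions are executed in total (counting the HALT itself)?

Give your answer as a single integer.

Answer: 5

Derivation:
Step 1: PC=0 exec 'MOV B, 6'. After: A=0 B=6 C=0 D=0 ZF=0 PC=1
Step 2: PC=1 exec 'ADD A, 7'. After: A=7 B=6 C=0 D=0 ZF=0 PC=2
Step 3: PC=2 exec 'ADD B, A'. After: A=7 B=13 C=0 D=0 ZF=0 PC=3
Step 4: PC=3 exec 'SUB A, C'. After: A=7 B=13 C=0 D=0 ZF=0 PC=4
Step 5: PC=4 exec 'HALT'. After: A=7 B=13 C=0 D=0 ZF=0 PC=4 HALTED
Total instructions executed: 5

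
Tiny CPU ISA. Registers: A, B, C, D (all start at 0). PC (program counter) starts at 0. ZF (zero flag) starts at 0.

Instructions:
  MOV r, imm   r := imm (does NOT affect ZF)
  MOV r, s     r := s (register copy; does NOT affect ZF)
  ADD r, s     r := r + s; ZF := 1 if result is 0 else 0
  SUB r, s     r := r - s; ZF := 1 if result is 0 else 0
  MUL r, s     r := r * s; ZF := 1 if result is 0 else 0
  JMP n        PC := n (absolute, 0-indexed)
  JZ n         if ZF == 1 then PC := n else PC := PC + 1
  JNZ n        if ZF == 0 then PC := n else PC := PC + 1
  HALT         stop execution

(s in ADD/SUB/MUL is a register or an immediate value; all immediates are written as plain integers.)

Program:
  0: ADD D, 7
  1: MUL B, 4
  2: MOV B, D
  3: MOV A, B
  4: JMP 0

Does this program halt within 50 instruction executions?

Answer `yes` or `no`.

Step 1: PC=0 exec 'ADD D, 7'. After: A=0 B=0 C=0 D=7 ZF=0 PC=1
Step 2: PC=1 exec 'MUL B, 4'. After: A=0 B=0 C=0 D=7 ZF=1 PC=2
Step 3: PC=2 exec 'MOV B, D'. After: A=0 B=7 C=0 D=7 ZF=1 PC=3
Step 4: PC=3 exec 'MOV A, B'. After: A=7 B=7 C=0 D=7 ZF=1 PC=4
Step 5: PC=4 exec 'JMP 0'. After: A=7 B=7 C=0 D=7 ZF=1 PC=0
Step 6: PC=0 exec 'ADD D, 7'. After: A=7 B=7 C=0 D=14 ZF=0 PC=1
Step 7: PC=1 exec 'MUL B, 4'. After: A=7 B=28 C=0 D=14 ZF=0 PC=2
Step 8: PC=2 exec 'MOV B, D'. After: A=7 B=14 C=0 D=14 ZF=0 PC=3
Step 9: PC=3 exec 'MOV A, B'. After: A=14 B=14 C=0 D=14 ZF=0 PC=4
Step 10: PC=4 exec 'JMP 0'. After: A=14 B=14 C=0 D=14 ZF=0 PC=0
Step 11: PC=0 exec 'ADD D, 7'. After: A=14 B=14 C=0 D=21 ZF=0 PC=1
Step 12: PC=1 exec 'MUL B, 4'. After: A=14 B=56 C=0 D=21 ZF=0 PC=2
Step 13: PC=2 exec 'MOV B, D'. After: A=14 B=21 C=0 D=21 ZF=0 PC=3
Step 14: PC=3 exec 'MOV A, B'. After: A=21 B=21 C=0 D=21 ZF=0 PC=4
Step 15: PC=4 exec 'JMP 0'. After: A=21 B=21 C=0 D=21 ZF=0 PC=0
After 50 steps: not halted. PC revisits the same instructions with no path to HALT; will never halt.

Answer: no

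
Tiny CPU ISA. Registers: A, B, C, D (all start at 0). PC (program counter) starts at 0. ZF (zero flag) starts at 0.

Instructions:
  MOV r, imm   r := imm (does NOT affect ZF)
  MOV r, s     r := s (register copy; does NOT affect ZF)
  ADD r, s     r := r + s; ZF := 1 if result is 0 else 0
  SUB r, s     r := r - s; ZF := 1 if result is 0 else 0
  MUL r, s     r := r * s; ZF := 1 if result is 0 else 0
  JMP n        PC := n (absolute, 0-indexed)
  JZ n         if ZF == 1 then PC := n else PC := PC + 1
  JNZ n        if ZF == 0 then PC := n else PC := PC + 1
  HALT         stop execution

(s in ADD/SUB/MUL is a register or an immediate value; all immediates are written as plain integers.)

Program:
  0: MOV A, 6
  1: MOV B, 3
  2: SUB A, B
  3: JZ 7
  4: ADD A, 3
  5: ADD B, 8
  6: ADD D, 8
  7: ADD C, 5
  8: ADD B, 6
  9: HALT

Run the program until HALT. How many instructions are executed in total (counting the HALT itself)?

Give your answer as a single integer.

Step 1: PC=0 exec 'MOV A, 6'. After: A=6 B=0 C=0 D=0 ZF=0 PC=1
Step 2: PC=1 exec 'MOV B, 3'. After: A=6 B=3 C=0 D=0 ZF=0 PC=2
Step 3: PC=2 exec 'SUB A, B'. After: A=3 B=3 C=0 D=0 ZF=0 PC=3
Step 4: PC=3 exec 'JZ 7'. After: A=3 B=3 C=0 D=0 ZF=0 PC=4
Step 5: PC=4 exec 'ADD A, 3'. After: A=6 B=3 C=0 D=0 ZF=0 PC=5
Step 6: PC=5 exec 'ADD B, 8'. After: A=6 B=11 C=0 D=0 ZF=0 PC=6
Step 7: PC=6 exec 'ADD D, 8'. After: A=6 B=11 C=0 D=8 ZF=0 PC=7
Step 8: PC=7 exec 'ADD C, 5'. After: A=6 B=11 C=5 D=8 ZF=0 PC=8
Step 9: PC=8 exec 'ADD B, 6'. After: A=6 B=17 C=5 D=8 ZF=0 PC=9
Step 10: PC=9 exec 'HALT'. After: A=6 B=17 C=5 D=8 ZF=0 PC=9 HALTED
Total instructions executed: 10

Answer: 10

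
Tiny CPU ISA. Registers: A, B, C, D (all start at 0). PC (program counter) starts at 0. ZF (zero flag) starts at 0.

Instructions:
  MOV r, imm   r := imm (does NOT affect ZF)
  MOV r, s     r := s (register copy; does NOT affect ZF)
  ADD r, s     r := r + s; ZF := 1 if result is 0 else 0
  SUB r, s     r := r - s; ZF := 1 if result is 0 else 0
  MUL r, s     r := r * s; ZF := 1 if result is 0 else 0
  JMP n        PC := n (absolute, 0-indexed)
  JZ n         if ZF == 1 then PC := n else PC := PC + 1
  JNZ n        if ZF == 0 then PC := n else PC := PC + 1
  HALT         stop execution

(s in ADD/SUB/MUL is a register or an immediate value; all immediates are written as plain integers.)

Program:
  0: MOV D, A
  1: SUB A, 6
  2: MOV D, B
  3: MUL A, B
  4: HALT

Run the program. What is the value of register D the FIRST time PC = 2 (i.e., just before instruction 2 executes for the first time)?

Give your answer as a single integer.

Step 1: PC=0 exec 'MOV D, A'. After: A=0 B=0 C=0 D=0 ZF=0 PC=1
Step 2: PC=1 exec 'SUB A, 6'. After: A=-6 B=0 C=0 D=0 ZF=0 PC=2
First time PC=2: D=0

0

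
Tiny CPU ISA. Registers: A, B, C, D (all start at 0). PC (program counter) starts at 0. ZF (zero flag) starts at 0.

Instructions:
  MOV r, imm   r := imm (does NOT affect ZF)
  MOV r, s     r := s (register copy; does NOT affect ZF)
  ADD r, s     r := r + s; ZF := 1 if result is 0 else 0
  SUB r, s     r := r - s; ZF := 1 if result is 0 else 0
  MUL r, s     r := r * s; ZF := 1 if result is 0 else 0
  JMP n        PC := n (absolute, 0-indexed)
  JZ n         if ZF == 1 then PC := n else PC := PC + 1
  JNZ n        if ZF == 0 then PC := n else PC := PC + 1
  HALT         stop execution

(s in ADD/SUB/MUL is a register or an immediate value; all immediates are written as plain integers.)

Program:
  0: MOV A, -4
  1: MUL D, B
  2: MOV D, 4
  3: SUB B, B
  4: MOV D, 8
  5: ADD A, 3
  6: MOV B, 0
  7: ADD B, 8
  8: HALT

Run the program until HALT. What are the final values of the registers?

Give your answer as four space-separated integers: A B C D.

Answer: -1 8 0 8

Derivation:
Step 1: PC=0 exec 'MOV A, -4'. After: A=-4 B=0 C=0 D=0 ZF=0 PC=1
Step 2: PC=1 exec 'MUL D, B'. After: A=-4 B=0 C=0 D=0 ZF=1 PC=2
Step 3: PC=2 exec 'MOV D, 4'. After: A=-4 B=0 C=0 D=4 ZF=1 PC=3
Step 4: PC=3 exec 'SUB B, B'. After: A=-4 B=0 C=0 D=4 ZF=1 PC=4
Step 5: PC=4 exec 'MOV D, 8'. After: A=-4 B=0 C=0 D=8 ZF=1 PC=5
Step 6: PC=5 exec 'ADD A, 3'. After: A=-1 B=0 C=0 D=8 ZF=0 PC=6
Step 7: PC=6 exec 'MOV B, 0'. After: A=-1 B=0 C=0 D=8 ZF=0 PC=7
Step 8: PC=7 exec 'ADD B, 8'. After: A=-1 B=8 C=0 D=8 ZF=0 PC=8
Step 9: PC=8 exec 'HALT'. After: A=-1 B=8 C=0 D=8 ZF=0 PC=8 HALTED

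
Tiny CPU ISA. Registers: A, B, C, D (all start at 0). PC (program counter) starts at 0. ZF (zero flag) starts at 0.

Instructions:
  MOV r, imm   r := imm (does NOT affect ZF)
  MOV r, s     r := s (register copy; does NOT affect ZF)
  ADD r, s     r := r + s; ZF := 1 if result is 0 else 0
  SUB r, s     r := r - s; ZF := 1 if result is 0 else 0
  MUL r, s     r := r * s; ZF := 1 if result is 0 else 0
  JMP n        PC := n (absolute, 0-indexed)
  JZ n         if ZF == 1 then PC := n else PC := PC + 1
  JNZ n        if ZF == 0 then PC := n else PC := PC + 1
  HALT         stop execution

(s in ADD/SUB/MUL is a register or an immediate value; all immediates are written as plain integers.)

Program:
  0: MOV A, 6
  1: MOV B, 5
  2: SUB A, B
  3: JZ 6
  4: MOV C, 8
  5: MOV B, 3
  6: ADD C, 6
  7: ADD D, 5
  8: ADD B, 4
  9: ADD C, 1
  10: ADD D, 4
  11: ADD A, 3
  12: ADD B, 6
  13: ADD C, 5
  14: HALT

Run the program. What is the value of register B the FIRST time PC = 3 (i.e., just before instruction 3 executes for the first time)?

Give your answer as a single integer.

Step 1: PC=0 exec 'MOV A, 6'. After: A=6 B=0 C=0 D=0 ZF=0 PC=1
Step 2: PC=1 exec 'MOV B, 5'. After: A=6 B=5 C=0 D=0 ZF=0 PC=2
Step 3: PC=2 exec 'SUB A, B'. After: A=1 B=5 C=0 D=0 ZF=0 PC=3
First time PC=3: B=5

5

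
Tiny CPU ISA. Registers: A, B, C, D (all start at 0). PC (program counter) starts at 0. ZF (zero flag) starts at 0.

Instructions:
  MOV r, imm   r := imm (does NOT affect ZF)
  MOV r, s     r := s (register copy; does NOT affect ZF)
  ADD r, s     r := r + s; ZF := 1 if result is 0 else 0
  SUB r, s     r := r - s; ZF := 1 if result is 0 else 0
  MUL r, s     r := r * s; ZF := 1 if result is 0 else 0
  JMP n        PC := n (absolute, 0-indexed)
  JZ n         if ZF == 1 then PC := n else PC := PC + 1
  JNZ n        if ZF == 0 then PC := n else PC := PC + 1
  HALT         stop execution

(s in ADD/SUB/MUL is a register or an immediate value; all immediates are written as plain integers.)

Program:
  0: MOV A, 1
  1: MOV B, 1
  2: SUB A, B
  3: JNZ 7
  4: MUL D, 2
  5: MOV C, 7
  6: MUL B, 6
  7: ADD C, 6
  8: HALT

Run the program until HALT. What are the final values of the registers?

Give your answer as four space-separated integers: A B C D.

Answer: 0 6 13 0

Derivation:
Step 1: PC=0 exec 'MOV A, 1'. After: A=1 B=0 C=0 D=0 ZF=0 PC=1
Step 2: PC=1 exec 'MOV B, 1'. After: A=1 B=1 C=0 D=0 ZF=0 PC=2
Step 3: PC=2 exec 'SUB A, B'. After: A=0 B=1 C=0 D=0 ZF=1 PC=3
Step 4: PC=3 exec 'JNZ 7'. After: A=0 B=1 C=0 D=0 ZF=1 PC=4
Step 5: PC=4 exec 'MUL D, 2'. After: A=0 B=1 C=0 D=0 ZF=1 PC=5
Step 6: PC=5 exec 'MOV C, 7'. After: A=0 B=1 C=7 D=0 ZF=1 PC=6
Step 7: PC=6 exec 'MUL B, 6'. After: A=0 B=6 C=7 D=0 ZF=0 PC=7
Step 8: PC=7 exec 'ADD C, 6'. After: A=0 B=6 C=13 D=0 ZF=0 PC=8
Step 9: PC=8 exec 'HALT'. After: A=0 B=6 C=13 D=0 ZF=0 PC=8 HALTED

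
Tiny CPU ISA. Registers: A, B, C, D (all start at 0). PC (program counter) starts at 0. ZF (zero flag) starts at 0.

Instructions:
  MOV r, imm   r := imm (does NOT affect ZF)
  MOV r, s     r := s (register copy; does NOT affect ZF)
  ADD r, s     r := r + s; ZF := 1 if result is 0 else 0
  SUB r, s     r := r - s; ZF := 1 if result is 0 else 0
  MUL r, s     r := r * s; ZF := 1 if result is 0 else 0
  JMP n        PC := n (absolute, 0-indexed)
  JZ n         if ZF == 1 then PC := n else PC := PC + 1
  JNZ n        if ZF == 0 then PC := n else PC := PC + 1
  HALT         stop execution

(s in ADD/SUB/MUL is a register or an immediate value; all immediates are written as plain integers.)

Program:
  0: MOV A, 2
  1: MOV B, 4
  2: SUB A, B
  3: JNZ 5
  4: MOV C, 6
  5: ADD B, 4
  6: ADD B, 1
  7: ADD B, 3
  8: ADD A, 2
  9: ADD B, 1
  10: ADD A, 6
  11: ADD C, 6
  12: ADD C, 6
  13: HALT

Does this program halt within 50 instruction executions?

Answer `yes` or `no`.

Step 1: PC=0 exec 'MOV A, 2'. After: A=2 B=0 C=0 D=0 ZF=0 PC=1
Step 2: PC=1 exec 'MOV B, 4'. After: A=2 B=4 C=0 D=0 ZF=0 PC=2
Step 3: PC=2 exec 'SUB A, B'. After: A=-2 B=4 C=0 D=0 ZF=0 PC=3
Step 4: PC=3 exec 'JNZ 5'. After: A=-2 B=4 C=0 D=0 ZF=0 PC=5
Step 5: PC=5 exec 'ADD B, 4'. After: A=-2 B=8 C=0 D=0 ZF=0 PC=6
Step 6: PC=6 exec 'ADD B, 1'. After: A=-2 B=9 C=0 D=0 ZF=0 PC=7
Step 7: PC=7 exec 'ADD B, 3'. After: A=-2 B=12 C=0 D=0 ZF=0 PC=8
Step 8: PC=8 exec 'ADD A, 2'. After: A=0 B=12 C=0 D=0 ZF=1 PC=9
Step 9: PC=9 exec 'ADD B, 1'. After: A=0 B=13 C=0 D=0 ZF=0 PC=10
Step 10: PC=10 exec 'ADD A, 6'. After: A=6 B=13 C=0 D=0 ZF=0 PC=11
Step 11: PC=11 exec 'ADD C, 6'. After: A=6 B=13 C=6 D=0 ZF=0 PC=12
Step 12: PC=12 exec 'ADD C, 6'. After: A=6 B=13 C=12 D=0 ZF=0 PC=13
Step 13: PC=13 exec 'HALT'. After: A=6 B=13 C=12 D=0 ZF=0 PC=13 HALTED

Answer: yes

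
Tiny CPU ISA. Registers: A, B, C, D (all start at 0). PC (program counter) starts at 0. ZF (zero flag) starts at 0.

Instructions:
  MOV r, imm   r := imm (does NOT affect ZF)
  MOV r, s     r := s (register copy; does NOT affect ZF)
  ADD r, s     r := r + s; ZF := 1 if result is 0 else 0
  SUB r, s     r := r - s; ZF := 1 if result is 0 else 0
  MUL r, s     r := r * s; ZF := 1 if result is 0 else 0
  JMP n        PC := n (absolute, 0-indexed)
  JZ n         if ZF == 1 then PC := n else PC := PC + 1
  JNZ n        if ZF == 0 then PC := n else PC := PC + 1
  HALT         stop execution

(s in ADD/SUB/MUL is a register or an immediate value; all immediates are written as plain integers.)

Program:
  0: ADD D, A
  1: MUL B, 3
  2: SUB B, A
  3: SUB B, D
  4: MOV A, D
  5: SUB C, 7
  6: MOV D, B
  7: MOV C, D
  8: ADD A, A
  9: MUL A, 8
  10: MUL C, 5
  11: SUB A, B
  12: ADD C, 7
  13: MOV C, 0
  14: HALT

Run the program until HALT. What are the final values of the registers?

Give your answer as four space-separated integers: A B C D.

Step 1: PC=0 exec 'ADD D, A'. After: A=0 B=0 C=0 D=0 ZF=1 PC=1
Step 2: PC=1 exec 'MUL B, 3'. After: A=0 B=0 C=0 D=0 ZF=1 PC=2
Step 3: PC=2 exec 'SUB B, A'. After: A=0 B=0 C=0 D=0 ZF=1 PC=3
Step 4: PC=3 exec 'SUB B, D'. After: A=0 B=0 C=0 D=0 ZF=1 PC=4
Step 5: PC=4 exec 'MOV A, D'. After: A=0 B=0 C=0 D=0 ZF=1 PC=5
Step 6: PC=5 exec 'SUB C, 7'. After: A=0 B=0 C=-7 D=0 ZF=0 PC=6
Step 7: PC=6 exec 'MOV D, B'. After: A=0 B=0 C=-7 D=0 ZF=0 PC=7
Step 8: PC=7 exec 'MOV C, D'. After: A=0 B=0 C=0 D=0 ZF=0 PC=8
Step 9: PC=8 exec 'ADD A, A'. After: A=0 B=0 C=0 D=0 ZF=1 PC=9
Step 10: PC=9 exec 'MUL A, 8'. After: A=0 B=0 C=0 D=0 ZF=1 PC=10
Step 11: PC=10 exec 'MUL C, 5'. After: A=0 B=0 C=0 D=0 ZF=1 PC=11
Step 12: PC=11 exec 'SUB A, B'. After: A=0 B=0 C=0 D=0 ZF=1 PC=12
Step 13: PC=12 exec 'ADD C, 7'. After: A=0 B=0 C=7 D=0 ZF=0 PC=13
Step 14: PC=13 exec 'MOV C, 0'. After: A=0 B=0 C=0 D=0 ZF=0 PC=14
Step 15: PC=14 exec 'HALT'. After: A=0 B=0 C=0 D=0 ZF=0 PC=14 HALTED

Answer: 0 0 0 0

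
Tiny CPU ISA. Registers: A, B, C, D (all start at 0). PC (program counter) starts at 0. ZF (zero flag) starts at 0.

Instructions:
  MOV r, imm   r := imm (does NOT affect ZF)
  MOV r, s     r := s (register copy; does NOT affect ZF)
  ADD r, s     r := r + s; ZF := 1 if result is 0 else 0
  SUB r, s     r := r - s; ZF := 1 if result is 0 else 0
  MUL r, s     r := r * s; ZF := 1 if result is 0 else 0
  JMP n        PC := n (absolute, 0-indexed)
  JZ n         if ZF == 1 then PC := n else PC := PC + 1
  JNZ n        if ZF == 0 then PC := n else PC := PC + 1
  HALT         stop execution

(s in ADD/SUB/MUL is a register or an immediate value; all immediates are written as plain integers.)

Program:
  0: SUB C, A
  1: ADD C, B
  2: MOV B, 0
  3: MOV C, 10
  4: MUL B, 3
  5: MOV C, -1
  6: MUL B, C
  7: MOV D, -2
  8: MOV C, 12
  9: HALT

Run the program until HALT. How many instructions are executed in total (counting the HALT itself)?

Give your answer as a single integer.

Step 1: PC=0 exec 'SUB C, A'. After: A=0 B=0 C=0 D=0 ZF=1 PC=1
Step 2: PC=1 exec 'ADD C, B'. After: A=0 B=0 C=0 D=0 ZF=1 PC=2
Step 3: PC=2 exec 'MOV B, 0'. After: A=0 B=0 C=0 D=0 ZF=1 PC=3
Step 4: PC=3 exec 'MOV C, 10'. After: A=0 B=0 C=10 D=0 ZF=1 PC=4
Step 5: PC=4 exec 'MUL B, 3'. After: A=0 B=0 C=10 D=0 ZF=1 PC=5
Step 6: PC=5 exec 'MOV C, -1'. After: A=0 B=0 C=-1 D=0 ZF=1 PC=6
Step 7: PC=6 exec 'MUL B, C'. After: A=0 B=0 C=-1 D=0 ZF=1 PC=7
Step 8: PC=7 exec 'MOV D, -2'. After: A=0 B=0 C=-1 D=-2 ZF=1 PC=8
Step 9: PC=8 exec 'MOV C, 12'. After: A=0 B=0 C=12 D=-2 ZF=1 PC=9
Step 10: PC=9 exec 'HALT'. After: A=0 B=0 C=12 D=-2 ZF=1 PC=9 HALTED
Total instructions executed: 10

Answer: 10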